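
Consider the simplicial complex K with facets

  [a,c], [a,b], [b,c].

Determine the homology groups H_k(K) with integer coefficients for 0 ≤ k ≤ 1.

K has 3 vertices, 3 edges.
rank ∂_0 = 0, rank ∂_1 = 2 ⇒ b_0 = 3 − 0 − 2 = 1; all invariant factors of ∂_1 are 1 so no torsion. So H_0 ≅ Z.
rank ∂_1 = 2, rank ∂_2 = 0 ⇒ b_1 = 3 − 2 − 0 = 1. So H_1 ≅ Z.

H_0 = Z,  H_1 = Z.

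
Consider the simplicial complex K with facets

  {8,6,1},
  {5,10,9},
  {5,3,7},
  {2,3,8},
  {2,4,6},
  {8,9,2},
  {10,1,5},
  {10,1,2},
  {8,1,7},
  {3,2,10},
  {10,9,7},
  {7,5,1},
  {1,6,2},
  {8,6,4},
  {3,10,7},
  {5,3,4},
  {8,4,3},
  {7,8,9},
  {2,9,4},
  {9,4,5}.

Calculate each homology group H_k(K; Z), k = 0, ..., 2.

We work with the vertex ordering 1 < 2 < 3 < 4 < 5 < 6 < 7 < 8 < 9 < 10. The simplices of K, each written with vertices in increasing order, are:

  0-simplices (10): [1], [2], [3], [4], [5], [6], [7], [8], [9], [10]
  1-simplices (30): (30 of them)
  2-simplices (20): (20 of them)

Hence C_0 ≅ Z^10, C_1 ≅ Z^30, C_2 ≅ Z^20.

The boundary map ∂_1: C_1 → C_0 sends each edge [p,q] (with p < q) to q − p.
The resulting 10×30 matrix has rank 9, and its Smith normal form has invariant factors (1,1,1,1,1,1,1,1,1).

Boundary ∂_2: C_2 → C_1 sends each 2-simplex [p,q,r] to [q,r] − [p,r] + [p,q]. For instance
  ∂[7,9,10] = [9,10] − [7,10] + [7,9],
  ∂[1,5,10] = [5,10] − [1,10] + [1,5].
As a 30×20 matrix over Z this has rank 20, with invariant factors (1,1,1,1,1,1,1,1,1,1,1,1,1,1,1,1,1,1,1,2).

Reading off H_k = ker ∂_k / im ∂_{k+1}:

  H_0: rank C_0 − rank ∂_1 = 10 − 9 = 1, and the invariant factors of ∂_1 are all 1, so H_0 ≅ Z.
  H_1: rank ker ∂_1 − rank ∂_2 = (30 − 9) − 20 = 1, and ∂_2 has invariant factor 2 > 1, so H_1 ≅ Z ⊕ Z/2.
  H_2: rank ker ∂_2 − rank ∂_3 = (20 − 20) − 0 = 0, and there is no ∂_3, so H_2 ≅ 0.

(K is a triangulation of the Klein bottle.)

H_0 = Z,  H_1 = Z ⊕ Z/2,  H_2 = 0.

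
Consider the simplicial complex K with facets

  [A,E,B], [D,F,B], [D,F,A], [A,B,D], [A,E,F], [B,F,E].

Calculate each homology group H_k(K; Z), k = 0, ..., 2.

Order the vertices as A < B < D < E < F. Listing each simplex with vertices in this order, K has dimension 2 with simplices:

  0-simplices (5): A, B, D, E, F
  1-simplices (9): AB, AD, AE, AF, BD, BE, BF, DF, EF
  2-simplices (6): ABD, ABE, ADF, AEF, BDF, BEF

Hence C_0 ≅ Z^5, C_1 ≅ Z^9, C_2 ≅ Z^6.

Boundary ∂_1: C_1 → C_0 sends each edge [p,q] (with p < q) to q − p. For instance
  ∂DF = F − D.
As a 5×9 matrix over Z this has rank 4, with invariant factors (1,1,1,1).

Boundary ∂_2: C_2 → C_1 acts by ∂[p,q,r] = [q,r] − [p,r] + [p,q]. For instance
  ∂ABE = BE − AE + AB,
  ∂BEF = EF − BF + BE.
As a 9×6 matrix over Z this has rank 5, with invariant factors (1,1,1,1,1).

Now H_k = ker ∂_k / im ∂_{k+1}, so:

  H_0: rank C_0 − rank ∂_1 = 5 − 4 = 1, and the invariant factors of ∂_1 are all 1, so H_0 ≅ Z.
  H_1: rank ker ∂_1 − rank ∂_2 = (9 − 4) − 5 = 0, and the invariant factors of ∂_2 are all 1, so H_1 ≅ 0.
  H_2: rank ker ∂_2 − rank ∂_3 = (6 − 5) − 0 = 1, and there is no ∂_3, so H_2 ≅ Z.

As a check, the Euler characteristic is 5 − 9 + 6 = 2, which agrees with 1 − 0 + 1 = 2.

H_0 ≅ Z,  H_1 = 0,  H_2 ≅ Z.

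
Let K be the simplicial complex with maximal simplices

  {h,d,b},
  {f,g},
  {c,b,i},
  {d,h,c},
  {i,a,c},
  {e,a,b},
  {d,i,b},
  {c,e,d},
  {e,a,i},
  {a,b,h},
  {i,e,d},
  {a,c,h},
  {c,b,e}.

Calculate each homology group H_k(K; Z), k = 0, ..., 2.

H_0 ≅ Z^2,  H_1 ≅ Z/2Z,  H_2 = 0.

We work with the vertex ordering a < b < c < d < e < f < g < h < i. The simplices of K, each written with vertices in increasing order, are:

  0-simplices (9): a, b, c, d, e, f, g, h, i
  1-simplices (19): ab, ac, ae, ah, ai, bc, bd, be, bh, bi, cd, ce, ch, ci, de, dh, di, ei, fg
  2-simplices (12): abe, abh, ach, aci, aei, bce, bci, bdh, bdi, cde, cdh, dei

so the chain groups are C_0 ≅ Z^9, C_1 ≅ Z^19, C_2 ≅ Z^12.

∂_1: C_1 → C_0 is given by ∂[p,q] = [q] − [p]. For instance
  ∂be = e − b.
The resulting 9×19 matrix has rank 7, and its Smith normal form has invariant factors (1,1,1,1,1,1,1).

The boundary map ∂_2: C_2 → C_1 acts by ∂[p,q,r] = [q,r] − [p,r] + [p,q]. For instance
  ∂bci = ci − bi + bc,
  ∂aci = ci − ai + ac.
The resulting 19×12 matrix has rank 12, and its Smith normal form has invariant factors (1,1,1,1,1,1,1,1,1,1,1,2).

From H_k ≅ ker(∂_k) / im(∂_{k+1}) we obtain:

  H_0: rank C_0 − rank ∂_1 = 9 − 7 = 2, and the invariant factors of ∂_1 are all 1, so H_0 ≅ Z^2.
  H_1: rank ker ∂_1 − rank ∂_2 = (19 − 7) − 12 = 0, and ∂_2 has invariant factor 2 > 1, so H_1 ≅ Z/2Z.
  H_2: rank ker ∂_2 − rank ∂_3 = (12 − 12) − 0 = 0, and there is no ∂_3, so H_2 ≅ 0.

As a check, the Euler characteristic is 9 − 19 + 12 = 2, which agrees with 2 − 0 + 0 = 2.
(K is a triangulation of the disjoint union of the 1-simplex and the real projective plane RP^2.)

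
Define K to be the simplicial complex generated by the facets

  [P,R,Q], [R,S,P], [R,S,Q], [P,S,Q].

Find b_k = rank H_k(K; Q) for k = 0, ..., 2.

b_0 = 1, b_1 = 0, b_2 = 1.

Take the total order P < Q < R < S on the vertex set. Then K (dimension 2) consists of the simplices:

  0-simplices (4): P, Q, R, S
  1-simplices (6): PQ, PR, PS, QR, QS, RS
  2-simplices (4): PQR, PQS, PRS, QRS

so the chain groups are C_0 ≅ Z^4, C_1 ≅ Z^6, C_2 ≅ Z^4.

∂_1: C_1 → C_0 sends each edge [p,q] (with p < q) to q − p. For instance
  ∂PR = R − P.
As a 4×6 matrix over Z this has rank 3, with invariant factors (1,1,1).

Boundary ∂_2: C_2 → C_1 acts by ∂[p,q,r] = [q,r] − [p,r] + [p,q]. For instance
  ∂QRS = RS − QS + QR,
  ∂PQS = QS − PS + PQ.
The 6×4 boundary matrix has rank 3 and Smith normal form diag(1,1,1).

Computing H_k = (kernel of ∂_k) / (image of ∂_{k+1}):

  H_0: rank C_0 − rank ∂_1 = 4 − 3 = 1, and the invariant factors of ∂_1 are all 1, so H_0 ≅ Z.
  H_1: rank ker ∂_1 − rank ∂_2 = (6 − 3) − 3 = 0, and the invariant factors of ∂_2 are all 1, so H_1 ≅ 0.
  H_2: rank ker ∂_2 − rank ∂_3 = (4 − 3) − 0 = 1, and there is no ∂_3, so H_2 ≅ Z.

(K is a triangulation of the 2-sphere S^2.)

Hence the Betti numbers are b_0 = 1, b_1 = 0, b_2 = 1.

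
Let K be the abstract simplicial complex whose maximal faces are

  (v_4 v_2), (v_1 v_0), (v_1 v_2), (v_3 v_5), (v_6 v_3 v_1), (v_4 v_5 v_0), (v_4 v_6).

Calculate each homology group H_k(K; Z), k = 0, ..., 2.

H_0 ≅ Z,  H_1 ≅ Z^3,  H_2 = 0.

Fix the vertex order v_0 < v_1 < v_2 < v_3 < v_4 < v_5 < v_6 and write every simplex with vertices in increasing order. Then dim K = 2 and the simplices of K are:

  0-simplices (7): [v_0], [v_1], [v_2], [v_3], [v_4], [v_5], [v_6]
  1-simplices (11): [v_0,v_1], [v_0,v_4], [v_0,v_5], [v_1,v_2], [v_1,v_3], [v_1,v_6], [v_2,v_4], [v_3,v_5], [v_3,v_6], [v_4,v_5], [v_4,v_6]
  2-simplices (2): [v_0,v_4,v_5], [v_1,v_3,v_6]

so the chain groups are C_0 ≅ Z^7, C_1 ≅ Z^11, C_2 ≅ Z^2.

∂_1: C_1 → C_0 sends each edge [p,q] (with p < q) to q − p. For instance
  ∂[v_2,v_4] = [v_4] − [v_2].
This gives a 7×11 integer matrix of rank 6; reducing to Smith normal form yields diagonal entries (1,1,1,1,1,1).

∂_2: C_2 → C_1 acts by ∂[p,q,r] = [q,r] − [p,r] + [p,q]. For instance
  ∂[v_1,v_3,v_6] = [v_3,v_6] − [v_1,v_6] + [v_1,v_3],
  ∂[v_0,v_4,v_5] = [v_4,v_5] − [v_0,v_5] + [v_0,v_4].
This gives a 11×2 integer matrix of rank 2; reducing to Smith normal form yields diagonal entries (1,1).

Now H_k = ker ∂_k / im ∂_{k+1}, so:

  H_0: rank C_0 − rank ∂_1 = 7 − 6 = 1, and the invariant factors of ∂_1 are all 1, so H_0 ≅ Z.
  H_1: rank ker ∂_1 − rank ∂_2 = (11 − 6) − 2 = 3, and the invariant factors of ∂_2 are all 1, so H_1 ≅ Z^3.
  H_2: rank ker ∂_2 − rank ∂_3 = (2 − 2) − 0 = 0, and there is no ∂_3, so H_2 ≅ 0.

As a check, the Euler characteristic is 7 − 11 + 2 = -2, which agrees with 1 − 3 + 0 = -2.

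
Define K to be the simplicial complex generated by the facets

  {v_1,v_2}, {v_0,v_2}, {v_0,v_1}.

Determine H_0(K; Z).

Order the vertices as v_0 < v_1 < v_2. Listing each simplex with vertices in this order, K has dimension 1 with simplices:

  0-simplices (3): [v_0], [v_1], [v_2]
  1-simplices (3): [v_0,v_1], [v_0,v_2], [v_1,v_2]

giving chain groups C_0 ≅ Z^3, C_1 ≅ Z^3.

The boundary map ∂_1: C_1 → C_0 maps an edge to its endpoints' difference, ∂[p,q] = q − p. For instance
  ∂[v_0,v_1] = [v_1] − [v_0].
As a 3×3 matrix over Z this has rank 2, with invariant factors (1,1).

Computing H_k = (kernel of ∂_k) / (image of ∂_{k+1}):

  H_0: rank C_0 − rank ∂_1 = 3 − 2 = 1, and the invariant factors of ∂_1 are all 1, so H_0 ≅ Z.

H_0 ≅ Z.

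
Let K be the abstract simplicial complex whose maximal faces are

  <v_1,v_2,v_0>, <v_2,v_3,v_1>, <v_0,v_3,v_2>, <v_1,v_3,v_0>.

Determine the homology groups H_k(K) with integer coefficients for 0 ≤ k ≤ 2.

Order the vertices as v_0 < v_1 < v_2 < v_3. Listing each simplex with vertices in this order, K has dimension 2 with simplices:

  0-simplices (4): [v_0], [v_1], [v_2], [v_3]
  1-simplices (6): [v_0,v_1], [v_0,v_2], [v_0,v_3], [v_1,v_2], [v_1,v_3], [v_2,v_3]
  2-simplices (4): [v_0,v_1,v_2], [v_0,v_1,v_3], [v_0,v_2,v_3], [v_1,v_2,v_3]

Hence C_0 ≅ Z^4, C_1 ≅ Z^6, C_2 ≅ Z^4.

The boundary map ∂_1: C_1 → C_0 is given by ∂[p,q] = [q] − [p].
The 4×6 boundary matrix has rank 3 and Smith normal form diag(1,1,1).

∂_2: C_2 → C_1 acts by ∂[p,q,r] = [q,r] − [p,r] + [p,q]. For instance
  ∂[v_0,v_2,v_3] = [v_2,v_3] − [v_0,v_3] + [v_0,v_2],
  ∂[v_0,v_1,v_3] = [v_1,v_3] − [v_0,v_3] + [v_0,v_1].
As a 6×4 matrix over Z this has rank 3, with invariant factors (1,1,1).

From H_k ≅ ker(∂_k) / im(∂_{k+1}) we obtain:

  H_0: rank C_0 − rank ∂_1 = 4 − 3 = 1, and the invariant factors of ∂_1 are all 1, so H_0 = Z.
  H_1: rank ker ∂_1 − rank ∂_2 = (6 − 3) − 3 = 0, and the invariant factors of ∂_2 are all 1, so H_1 = 0.
  H_2: rank ker ∂_2 − rank ∂_3 = (4 − 3) − 0 = 1, and there is no ∂_3, so H_2 = Z.

As a check, the Euler characteristic is 4 − 6 + 4 = 2, which agrees with 1 − 0 + 1 = 2.

H_0 ≅ Z,  H_1 = 0,  H_2 ≅ Z.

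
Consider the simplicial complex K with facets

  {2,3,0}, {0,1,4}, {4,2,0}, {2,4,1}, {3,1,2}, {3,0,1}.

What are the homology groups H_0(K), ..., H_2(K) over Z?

H_0 ≅ Z,  H_1 = 0,  H_2 ≅ Z.

Order the vertices as 0 < 1 < 2 < 3 < 4. Listing each simplex with vertices in this order, K has dimension 2 with simplices:

  0-simplices (5): [0], [1], [2], [3], [4]
  1-simplices (9): [0,1], [0,2], [0,3], [0,4], [1,2], [1,3], [1,4], [2,3], [2,4]
  2-simplices (6): [0,1,3], [0,1,4], [0,2,3], [0,2,4], [1,2,3], [1,2,4]

so the chain groups are C_0 ≅ Z^5, C_1 ≅ Z^9, C_2 ≅ Z^6.

∂_1: C_1 → C_0 maps an edge to its endpoints' difference, ∂[p,q] = q − p.
As a 5×9 matrix over Z this has rank 4, with invariant factors (1,1,1,1).

∂_2: C_2 → C_1 maps a triangle to the signed sum of its edges. For instance
  ∂[0,1,4] = [1,4] − [0,4] + [0,1],
  ∂[0,2,3] = [2,3] − [0,3] + [0,2].
The 9×6 boundary matrix has rank 5 and Smith normal form diag(1,1,1,1,1).

From H_k ≅ ker(∂_k) / im(∂_{k+1}) we obtain:

  H_0: rank C_0 − rank ∂_1 = 5 − 4 = 1, and the invariant factors of ∂_1 are all 1, so H_0 ≅ Z.
  H_1: rank ker ∂_1 − rank ∂_2 = (9 − 4) − 5 = 0, and the invariant factors of ∂_2 are all 1, so H_1 ≅ 0.
  H_2: rank ker ∂_2 − rank ∂_3 = (6 − 5) − 0 = 1, and there is no ∂_3, so H_2 ≅ Z.

(K is a triangulation of the 2-sphere S^2.)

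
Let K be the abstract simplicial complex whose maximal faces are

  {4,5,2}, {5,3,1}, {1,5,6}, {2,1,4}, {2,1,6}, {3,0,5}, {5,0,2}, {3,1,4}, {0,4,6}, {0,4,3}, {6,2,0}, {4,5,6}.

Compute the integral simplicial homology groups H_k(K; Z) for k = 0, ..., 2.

Order the vertices as 0 < 1 < 2 < 3 < 4 < 5 < 6. Listing each simplex with vertices in this order, K has dimension 2 with simplices:

  0-simplices (7): [0], [1], [2], [3], [4], [5], [6]
  1-simplices (18): [0,2], [0,3], [0,4], [0,5], [0,6], [1,2], [1,3], [1,4], [1,5], [1,6], [2,4], [2,5], [2,6], [3,4], [3,5], [4,5], [4,6], [5,6]
  2-simplices (12): [0,2,5], [0,2,6], [0,3,4], [0,3,5], [0,4,6], [1,2,4], [1,2,6], [1,3,4], [1,3,5], [1,5,6], [2,4,5], [4,5,6]

Hence C_0 ≅ Z^7, C_1 ≅ Z^18, C_2 ≅ Z^12.

The boundary map ∂_1: C_1 → C_0 is given by ∂[p,q] = [q] − [p]. For instance
  ∂[1,6] = [6] − [1].
The 7×18 boundary matrix has rank 6 and Smith normal form diag(1,1,1,1,1,1).

Boundary ∂_2: C_2 → C_1 acts by ∂[p,q,r] = [q,r] − [p,r] + [p,q]. For instance
  ∂[1,5,6] = [5,6] − [1,6] + [1,5],
  ∂[0,2,6] = [2,6] − [0,6] + [0,2].
The 18×12 boundary matrix has rank 12 and Smith normal form diag(1,1,1,1,1,1,1,1,1,1,1,2).

Computing H_k = (kernel of ∂_k) / (image of ∂_{k+1}):

  H_0: rank C_0 − rank ∂_1 = 7 − 6 = 1, and the invariant factors of ∂_1 are all 1, so H_0 ≅ Z.
  H_1: rank ker ∂_1 − rank ∂_2 = (18 − 6) − 12 = 0, and ∂_2 has invariant factor 2 > 1, so H_1 ≅ Z/2.
  H_2: rank ker ∂_2 − rank ∂_3 = (12 − 12) − 0 = 0, and there is no ∂_3, so H_2 ≅ 0.

H_0 ≅ Z,  H_1 ≅ Z/2,  H_2 = 0.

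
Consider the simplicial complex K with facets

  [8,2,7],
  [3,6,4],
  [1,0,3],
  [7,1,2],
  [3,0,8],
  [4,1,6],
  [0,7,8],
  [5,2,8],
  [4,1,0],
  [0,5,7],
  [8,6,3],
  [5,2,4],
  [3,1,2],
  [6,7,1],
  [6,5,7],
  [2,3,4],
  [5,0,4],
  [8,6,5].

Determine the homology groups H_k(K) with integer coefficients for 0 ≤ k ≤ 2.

H_0 ≅ Z,  H_1 ≅ Z ⊕ Z/2,  H_2 = 0.

Order the vertices as 0 < 1 < 2 < 3 < 4 < 5 < 6 < 7 < 8. Listing each simplex with vertices in this order, K has dimension 2 with simplices:

  0-simplices (9): [0], [1], [2], [3], [4], [5], [6], [7], [8]
  1-simplices (27): (27 of them)
  2-simplices (18): [0,1,3], [0,1,4], [0,3,8], [0,4,5], [0,5,7], [0,7,8], [1,2,3], [1,2,7], [1,4,6], [1,6,7], [2,3,4], [2,4,5], [2,5,8], [2,7,8], [3,4,6], [3,6,8], [5,6,7], [5,6,8]

giving chain groups C_0 ≅ Z^9, C_1 ≅ Z^27, C_2 ≅ Z^18.

∂_1: C_1 → C_0 is given by ∂[p,q] = [q] − [p]. For instance
  ∂[2,8] = [8] − [2].
The resulting 9×27 matrix has rank 8, and its Smith normal form has invariant factors (1,1,1,1,1,1,1,1).

The boundary map ∂_2: C_2 → C_1 acts by ∂[p,q,r] = [q,r] − [p,r] + [p,q]. For instance
  ∂[5,6,8] = [6,8] − [5,8] + [5,6],
  ∂[1,6,7] = [6,7] − [1,7] + [1,6].
This gives a 27×18 integer matrix of rank 18; reducing to Smith normal form yields diagonal entries (1,1,1,1,1,1,1,1,1,1,1,1,1,1,1,1,1,2).

From H_k ≅ ker(∂_k) / im(∂_{k+1}) we obtain:

  H_0: rank C_0 − rank ∂_1 = 9 − 8 = 1, and the invariant factors of ∂_1 are all 1, so H_0 ≅ Z.
  H_1: rank ker ∂_1 − rank ∂_2 = (27 − 8) − 18 = 1, and ∂_2 has invariant factor 2 > 1, so H_1 ≅ Z ⊕ Z/2.
  H_2: rank ker ∂_2 − rank ∂_3 = (18 − 18) − 0 = 0, and there is no ∂_3, so H_2 ≅ 0.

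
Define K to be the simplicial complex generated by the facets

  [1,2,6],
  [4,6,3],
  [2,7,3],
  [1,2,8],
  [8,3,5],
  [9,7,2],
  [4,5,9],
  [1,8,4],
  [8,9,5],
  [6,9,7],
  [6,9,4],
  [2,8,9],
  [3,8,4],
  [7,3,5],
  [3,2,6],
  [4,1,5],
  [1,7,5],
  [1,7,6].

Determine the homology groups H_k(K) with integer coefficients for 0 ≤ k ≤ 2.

Fix the vertex order 1 < 2 < 3 < 4 < 5 < 6 < 7 < 8 < 9 and write every simplex with vertices in increasing order. Then dim K = 2 and the simplices of K are:

  0-simplices (9): [1], [2], [3], [4], [5], [6], [7], [8], [9]
  1-simplices (27): (27 of them)
  2-simplices (18): [1,2,6], [1,2,8], [1,4,5], [1,4,8], [1,5,7], [1,6,7], [2,3,6], [2,3,7], [2,7,9], [2,8,9], [3,4,6], [3,4,8], [3,5,7], [3,5,8], [4,5,9], [4,6,9], [5,8,9], [6,7,9]

so the chain groups are C_0 ≅ Z^9, C_1 ≅ Z^27, C_2 ≅ Z^18.

The boundary map ∂_1: C_1 → C_0 maps an edge to its endpoints' difference, ∂[p,q] = q − p.
As a 9×27 matrix over Z this has rank 8, with invariant factors (1,1,1,1,1,1,1,1).

∂_2: C_2 → C_1 acts by ∂[p,q,r] = [q,r] − [p,r] + [p,q]. For instance
  ∂[2,3,7] = [3,7] − [2,7] + [2,3],
  ∂[1,2,6] = [2,6] − [1,6] + [1,2].
The resulting 27×18 matrix has rank 18, and its Smith normal form has invariant factors (1,1,1,1,1,1,1,1,1,1,1,1,1,1,1,1,1,2).

Now H_k = ker ∂_k / im ∂_{k+1}, so:

  H_0: rank C_0 − rank ∂_1 = 9 − 8 = 1, and the invariant factors of ∂_1 are all 1, so H_0 ≅ Z.
  H_1: rank ker ∂_1 − rank ∂_2 = (27 − 8) − 18 = 1, and ∂_2 has invariant factor 2 > 1, so H_1 ≅ Z × Z/2.
  H_2: rank ker ∂_2 − rank ∂_3 = (18 − 18) − 0 = 0, and there is no ∂_3, so H_2 ≅ 0.

H_0 = Z,  H_1 = Z × Z/2,  H_2 = 0.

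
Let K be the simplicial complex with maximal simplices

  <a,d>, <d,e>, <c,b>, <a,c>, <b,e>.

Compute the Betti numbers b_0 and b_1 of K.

b_0 = 1, b_1 = 1.

Take the total order a < b < c < d < e on the vertex set. Then K (dimension 1) consists of the simplices:

  0-simplices (5): a, b, c, d, e
  1-simplices (5): ac, ad, bc, be, de

Hence C_0 ≅ Z^5, C_1 ≅ Z^5.

The boundary map ∂_1: C_1 → C_0 is given by ∂[p,q] = [q] − [p]. For instance
  ∂ac = c − a.
The resulting 5×5 matrix has rank 4, and its Smith normal form has invariant factors (1,1,1,1).

From H_k ≅ ker(∂_k) / im(∂_{k+1}) we obtain:

  H_0: rank C_0 − rank ∂_1 = 5 − 4 = 1, and the invariant factors of ∂_1 are all 1, so H_0 = Z.
  H_1: rank ker ∂_1 − rank ∂_2 = (5 − 4) − 0 = 1, and there is no ∂_2, so H_1 = Z.

As a check, the Euler characteristic is 5 − 5 = 0, which agrees with 1 − 1 = 0.
(K is a triangulation of the circle S^1.)

Hence the Betti numbers are b_0 = 1, b_1 = 1.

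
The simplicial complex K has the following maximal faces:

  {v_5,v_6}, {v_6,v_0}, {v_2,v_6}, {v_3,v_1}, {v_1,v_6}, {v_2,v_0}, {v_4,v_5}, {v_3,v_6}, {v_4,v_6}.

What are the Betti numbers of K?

Take the total order v_0 < v_1 < v_2 < v_3 < v_4 < v_5 < v_6 on the vertex set. Then K (dimension 1) consists of the simplices:

  0-simplices (7): [v_0], [v_1], [v_2], [v_3], [v_4], [v_5], [v_6]
  1-simplices (9): [v_0,v_2], [v_0,v_6], [v_1,v_3], [v_1,v_6], [v_2,v_6], [v_3,v_6], [v_4,v_5], [v_4,v_6], [v_5,v_6]

Hence C_0 ≅ Z^7, C_1 ≅ Z^9.

Boundary ∂_1: C_1 → C_0 sends each edge [p,q] (with p < q) to q − p. For instance
  ∂[v_0,v_2] = [v_2] − [v_0].
This gives a 7×9 integer matrix of rank 6; reducing to Smith normal form yields diagonal entries (1,1,1,1,1,1).

Computing H_k = (kernel of ∂_k) / (image of ∂_{k+1}):

  H_0: rank C_0 − rank ∂_1 = 7 − 6 = 1, and the invariant factors of ∂_1 are all 1, so H_0 = Z.
  H_1: rank ker ∂_1 − rank ∂_2 = (9 − 6) − 0 = 3, and there is no ∂_2, so H_1 = Z^3.

(K is a triangulation of a wedge of 3 circles.)

Hence the Betti numbers are b_0 = 1, b_1 = 3.

b_0 = 1, b_1 = 3.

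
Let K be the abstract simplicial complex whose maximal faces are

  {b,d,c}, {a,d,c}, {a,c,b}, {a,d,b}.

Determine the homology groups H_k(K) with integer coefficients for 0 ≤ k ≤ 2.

H_0 = Z,  H_1 = 0,  H_2 = Z.

Take the total order a < b < c < d on the vertex set. Then K (dimension 2) consists of the simplices:

  0-simplices (4): a, b, c, d
  1-simplices (6): ab, ac, ad, bc, bd, cd
  2-simplices (4): abc, abd, acd, bcd

giving chain groups C_0 ≅ Z^4, C_1 ≅ Z^6, C_2 ≅ Z^4.

∂_1: C_1 → C_0 sends each edge [p,q] (with p < q) to q − p.
As a 4×6 matrix over Z this has rank 3, with invariant factors (1,1,1).

The boundary map ∂_2: C_2 → C_1 sends each 2-simplex [p,q,r] to [q,r] − [p,r] + [p,q]. For instance
  ∂acd = cd − ad + ac,
  ∂abc = bc − ac + ab.
As a 6×4 matrix over Z this has rank 3, with invariant factors (1,1,1).

Reading off H_k = ker ∂_k / im ∂_{k+1}:

  H_0: rank C_0 − rank ∂_1 = 4 − 3 = 1, and the invariant factors of ∂_1 are all 1, so H_0 ≅ Z.
  H_1: rank ker ∂_1 − rank ∂_2 = (6 − 3) − 3 = 0, and the invariant factors of ∂_2 are all 1, so H_1 ≅ 0.
  H_2: rank ker ∂_2 − rank ∂_3 = (4 − 3) − 0 = 1, and there is no ∂_3, so H_2 ≅ Z.

(K is a triangulation of the 2-sphere S^2.)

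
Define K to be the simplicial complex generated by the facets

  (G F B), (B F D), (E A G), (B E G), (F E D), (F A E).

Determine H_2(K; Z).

H_2 ≅ 0.

K has 6 vertices, 12 edges, 6 triangles.
rank ∂_2 = 6, rank ∂_3 = 0 ⇒ b_2 = 6 − 6 − 0 = 0. So H_2 ≅ 0.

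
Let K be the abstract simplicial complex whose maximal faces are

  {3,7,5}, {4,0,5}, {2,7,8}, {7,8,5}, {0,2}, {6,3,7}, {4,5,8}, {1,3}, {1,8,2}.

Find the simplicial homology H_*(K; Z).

Order the vertices as 0 < 1 < 2 < 3 < 4 < 5 < 6 < 7 < 8. Listing each simplex with vertices in this order, K has dimension 2 with simplices:

  0-simplices (9): [0], [1], [2], [3], [4], [5], [6], [7], [8]
  1-simplices (17): [0,2], [0,4], [0,5], [1,2], [1,3], [1,8], [2,7], [2,8], [3,5], [3,6], [3,7], [4,5], [4,8], [5,7], [5,8], [6,7], [7,8]
  2-simplices (7): [0,4,5], [1,2,8], [2,7,8], [3,5,7], [3,6,7], [4,5,8], [5,7,8]

Hence C_0 ≅ Z^9, C_1 ≅ Z^17, C_2 ≅ Z^7.

∂_1: C_1 → C_0 sends each edge [p,q] (with p < q) to q − p.
This gives a 9×17 integer matrix of rank 8; reducing to Smith normal form yields diagonal entries (1,1,1,1,1,1,1,1).

∂_2: C_2 → C_1 acts by ∂[p,q,r] = [q,r] − [p,r] + [p,q]. For instance
  ∂[1,2,8] = [2,8] − [1,8] + [1,2],
  ∂[3,5,7] = [5,7] − [3,7] + [3,5].
This gives a 17×7 integer matrix of rank 7; reducing to Smith normal form yields diagonal entries (1,1,1,1,1,1,1).

From H_k ≅ ker(∂_k) / im(∂_{k+1}) we obtain:

  H_0: rank C_0 − rank ∂_1 = 9 − 8 = 1, and the invariant factors of ∂_1 are all 1, so H_0 ≅ Z.
  H_1: rank ker ∂_1 − rank ∂_2 = (17 − 8) − 7 = 2, and the invariant factors of ∂_2 are all 1, so H_1 ≅ Z^2.
  H_2: rank ker ∂_2 − rank ∂_3 = (7 − 7) − 0 = 0, and there is no ∂_3, so H_2 ≅ 0.

H_0 = Z,  H_1 = Z^2,  H_2 = 0.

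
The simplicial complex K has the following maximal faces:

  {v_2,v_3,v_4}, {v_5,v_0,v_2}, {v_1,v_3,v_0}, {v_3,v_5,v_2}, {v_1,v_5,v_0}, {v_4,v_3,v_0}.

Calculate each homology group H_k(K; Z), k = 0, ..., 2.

H_0 = Z,  H_1 = Z,  H_2 = 0.

Order the vertices as v_0 < v_1 < v_2 < v_3 < v_4 < v_5. Listing each simplex with vertices in this order, K has dimension 2 with simplices:

  0-simplices (6): [v_0], [v_1], [v_2], [v_3], [v_4], [v_5]
  1-simplices (12): [v_0,v_1], [v_0,v_2], [v_0,v_3], [v_0,v_4], [v_0,v_5], [v_1,v_3], [v_1,v_5], [v_2,v_3], [v_2,v_4], [v_2,v_5], [v_3,v_4], [v_3,v_5]
  2-simplices (6): [v_0,v_1,v_3], [v_0,v_1,v_5], [v_0,v_2,v_5], [v_0,v_3,v_4], [v_2,v_3,v_4], [v_2,v_3,v_5]

giving chain groups C_0 ≅ Z^6, C_1 ≅ Z^12, C_2 ≅ Z^6.

Boundary ∂_1: C_1 → C_0 maps an edge to its endpoints' difference, ∂[p,q] = q − p.
This gives a 6×12 integer matrix of rank 5; reducing to Smith normal form yields diagonal entries (1,1,1,1,1).

∂_2: C_2 → C_1 sends each 2-simplex [p,q,r] to [q,r] − [p,r] + [p,q]. For instance
  ∂[v_2,v_3,v_4] = [v_3,v_4] − [v_2,v_4] + [v_2,v_3],
  ∂[v_0,v_1,v_3] = [v_1,v_3] − [v_0,v_3] + [v_0,v_1].
The 12×6 boundary matrix has rank 6 and Smith normal form diag(1,1,1,1,1,1).

From H_k ≅ ker(∂_k) / im(∂_{k+1}) we obtain:

  H_0: rank C_0 − rank ∂_1 = 6 − 5 = 1, and the invariant factors of ∂_1 are all 1, so H_0 ≅ Z.
  H_1: rank ker ∂_1 − rank ∂_2 = (12 − 5) − 6 = 1, and the invariant factors of ∂_2 are all 1, so H_1 ≅ Z.
  H_2: rank ker ∂_2 − rank ∂_3 = (6 − 6) − 0 = 0, and there is no ∂_3, so H_2 ≅ 0.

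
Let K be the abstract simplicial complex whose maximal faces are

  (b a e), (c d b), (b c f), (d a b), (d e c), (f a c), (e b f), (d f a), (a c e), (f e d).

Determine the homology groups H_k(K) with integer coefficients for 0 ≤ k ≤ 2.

H_0 = Z,  H_1 = Z/2Z,  H_2 = 0.

Fix the vertex order a < b < c < d < e < f and write every simplex with vertices in increasing order. Then dim K = 2 and the simplices of K are:

  0-simplices (6): a, b, c, d, e, f
  1-simplices (15): ab, ac, ad, ae, af, bc, bd, be, bf, cd, ce, cf, de, df, ef
  2-simplices (10): abd, abe, ace, acf, adf, bcd, bcf, bef, cde, def

giving chain groups C_0 ≅ Z^6, C_1 ≅ Z^15, C_2 ≅ Z^10.

The boundary map ∂_1: C_1 → C_0 is given by ∂[p,q] = [q] − [p]. For instance
  ∂ae = e − a.
This gives a 6×15 integer matrix of rank 5; reducing to Smith normal form yields diagonal entries (1,1,1,1,1).

∂_2: C_2 → C_1 sends each 2-simplex [p,q,r] to [q,r] − [p,r] + [p,q]. For instance
  ∂bcd = cd − bd + bc,
  ∂ace = ce − ae + ac.
This gives a 15×10 integer matrix of rank 10; reducing to Smith normal form yields diagonal entries (1,1,1,1,1,1,1,1,1,2).

From H_k ≅ ker(∂_k) / im(∂_{k+1}) we obtain:

  H_0: rank C_0 − rank ∂_1 = 6 − 5 = 1, and the invariant factors of ∂_1 are all 1, so H_0 = Z.
  H_1: rank ker ∂_1 − rank ∂_2 = (15 − 5) − 10 = 0, and ∂_2 has invariant factor 2 > 1, so H_1 = Z/2Z.
  H_2: rank ker ∂_2 − rank ∂_3 = (10 − 10) − 0 = 0, and there is no ∂_3, so H_2 = 0.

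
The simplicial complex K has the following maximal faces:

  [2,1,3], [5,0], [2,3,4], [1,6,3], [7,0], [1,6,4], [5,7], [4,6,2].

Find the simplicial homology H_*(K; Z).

H_0 ≅ Z^2,  H_1 ≅ Z^2,  H_2 = 0.

Order the vertices as 0 < 1 < 2 < 3 < 4 < 5 < 6 < 7. Listing each simplex with vertices in this order, K has dimension 2 with simplices:

  0-simplices (8): [0], [1], [2], [3], [4], [5], [6], [7]
  1-simplices (13): [0,5], [0,7], [1,2], [1,3], [1,4], [1,6], [2,3], [2,4], [2,6], [3,4], [3,6], [4,6], [5,7]
  2-simplices (5): [1,2,3], [1,3,6], [1,4,6], [2,3,4], [2,4,6]

giving chain groups C_0 ≅ Z^8, C_1 ≅ Z^13, C_2 ≅ Z^5.

The boundary map ∂_1: C_1 → C_0 sends each edge [p,q] (with p < q) to q − p. For instance
  ∂[4,6] = [6] − [4].
As a 8×13 matrix over Z this has rank 6, with invariant factors (1,1,1,1,1,1).

∂_2: C_2 → C_1 sends each 2-simplex [p,q,r] to [q,r] − [p,r] + [p,q]. For instance
  ∂[2,4,6] = [4,6] − [2,6] + [2,4],
  ∂[1,4,6] = [4,6] − [1,6] + [1,4].
The 13×5 boundary matrix has rank 5 and Smith normal form diag(1,1,1,1,1).

Now H_k = ker ∂_k / im ∂_{k+1}, so:

  H_0: rank C_0 − rank ∂_1 = 8 − 6 = 2, and the invariant factors of ∂_1 are all 1, so H_0 = Z^2.
  H_1: rank ker ∂_1 − rank ∂_2 = (13 − 6) − 5 = 2, and the invariant factors of ∂_2 are all 1, so H_1 = Z^2.
  H_2: rank ker ∂_2 − rank ∂_3 = (5 − 5) − 0 = 0, and there is no ∂_3, so H_2 = 0.

As a check, the Euler characteristic is 8 − 13 + 5 = 0, which agrees with 2 − 2 + 0 = 0.
(K is a triangulation of the disjoint union of the circle S^1 and the Möbius band.)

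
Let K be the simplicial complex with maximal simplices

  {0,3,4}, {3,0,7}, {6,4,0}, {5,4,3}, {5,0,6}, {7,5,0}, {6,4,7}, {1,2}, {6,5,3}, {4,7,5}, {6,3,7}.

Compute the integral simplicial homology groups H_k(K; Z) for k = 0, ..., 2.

H_0 ≅ Z^2,  H_1 ≅ Z/2Z,  H_2 = 0.

Fix the vertex order 0 < 1 < 2 < 3 < 4 < 5 < 6 < 7 and write every simplex with vertices in increasing order. Then dim K = 2 and the simplices of K are:

  0-simplices (8): [0], [1], [2], [3], [4], [5], [6], [7]
  1-simplices (16): [0,3], [0,4], [0,5], [0,6], [0,7], [1,2], [3,4], [3,5], [3,6], [3,7], [4,5], [4,6], [4,7], [5,6], [5,7], [6,7]
  2-simplices (10): [0,3,4], [0,3,7], [0,4,6], [0,5,6], [0,5,7], [3,4,5], [3,5,6], [3,6,7], [4,5,7], [4,6,7]

Hence C_0 ≅ Z^8, C_1 ≅ Z^16, C_2 ≅ Z^10.

The boundary map ∂_1: C_1 → C_0 is given by ∂[p,q] = [q] − [p]. For instance
  ∂[5,7] = [7] − [5].
The resulting 8×16 matrix has rank 6, and its Smith normal form has invariant factors (1,1,1,1,1,1).

∂_2: C_2 → C_1 sends each 2-simplex [p,q,r] to [q,r] − [p,r] + [p,q]. For instance
  ∂[4,6,7] = [6,7] − [4,7] + [4,6],
  ∂[0,4,6] = [4,6] − [0,6] + [0,4].
As a 16×10 matrix over Z this has rank 10, with invariant factors (1,1,1,1,1,1,1,1,1,2).

Computing H_k = (kernel of ∂_k) / (image of ∂_{k+1}):

  H_0: rank C_0 − rank ∂_1 = 8 − 6 = 2, and the invariant factors of ∂_1 are all 1, so H_0 ≅ Z^2.
  H_1: rank ker ∂_1 − rank ∂_2 = (16 − 6) − 10 = 0, and ∂_2 has invariant factor 2 > 1, so H_1 ≅ Z/2Z.
  H_2: rank ker ∂_2 − rank ∂_3 = (10 − 10) − 0 = 0, and there is no ∂_3, so H_2 ≅ 0.

(K is a triangulation of the disjoint union of the real projective plane RP^2 and the 1-simplex.)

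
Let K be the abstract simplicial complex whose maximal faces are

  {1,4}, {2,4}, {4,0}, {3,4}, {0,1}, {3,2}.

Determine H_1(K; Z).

H_1 ≅ Z^2.

Take the total order 0 < 1 < 2 < 3 < 4 on the vertex set. Then K (dimension 1) consists of the simplices:

  0-simplices (5): [0], [1], [2], [3], [4]
  1-simplices (6): [0,1], [0,4], [1,4], [2,3], [2,4], [3,4]

Hence C_0 ≅ Z^5, C_1 ≅ Z^6.

∂_1: C_1 → C_0 sends each edge [p,q] (with p < q) to q − p.
The resulting 5×6 matrix has rank 4, and its Smith normal form has invariant factors (1,1,1,1).

Reading off H_k = ker ∂_k / im ∂_{k+1}:

  H_1: rank ker ∂_1 − rank ∂_2 = (6 − 4) − 0 = 2, and there is no ∂_2, so H_1 ≅ Z^2.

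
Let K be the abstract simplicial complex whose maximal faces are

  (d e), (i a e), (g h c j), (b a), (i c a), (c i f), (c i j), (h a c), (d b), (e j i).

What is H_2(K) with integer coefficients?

H_2 = 0.

Fix the vertex order a < b < c < d < e < f < g < h < i < j and write every simplex with vertices in increasing order. Then dim K = 3 and the simplices of K are:

  0-simplices (10): a, b, c, d, e, f, g, h, i, j
  1-simplices (19): ab, ac, ae, ah, ai, bd, cf, cg, ch, ci, cj, de, ei, ej, fi, gh, gj, hj, ij
  2-simplices (10): ach, aci, aei, cfi, cgh, cgj, chj, cij, eij, ghj
  3-simplices (1): cghj

giving chain groups C_0 ≅ Z^10, C_1 ≅ Z^19, C_2 ≅ Z^10, C_3 ≅ Z^1.

Boundary ∂_1: C_1 → C_0 maps an edge to its endpoints' difference, ∂[p,q] = q − p.
As a 10×19 matrix over Z this has rank 9, with invariant factors (1,1,1,1,1,1,1,1,1).

∂_2: C_2 → C_1 sends each 2-simplex [p,q,r] to [q,r] − [p,r] + [p,q]. For instance
  ∂aei = ei − ai + ae,
  ∂cgj = gj − cj + cg.
The resulting 19×10 matrix has rank 9, and its Smith normal form has invariant factors (1,1,1,1,1,1,1,1,1).

The boundary map ∂_3: C_3 → C_2 sends each 3-simplex σ to the alternating sum Σ_i (−1)^i (σ with its i-th vertex removed). For instance
  ∂cghj = ghj − chj + cgj − cgh.
The resulting 10×1 matrix has rank 1, and its Smith normal form has invariant factors (1).

Reading off H_k = ker ∂_k / im ∂_{k+1}:

  H_2: rank ker ∂_2 − rank ∂_3 = (10 − 9) − 1 = 0, and the invariant factors of ∂_3 are all 1, so H_2 = 0.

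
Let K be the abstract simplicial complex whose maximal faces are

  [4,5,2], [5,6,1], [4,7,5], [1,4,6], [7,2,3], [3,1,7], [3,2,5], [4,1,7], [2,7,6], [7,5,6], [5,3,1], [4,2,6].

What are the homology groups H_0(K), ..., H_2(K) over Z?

H_0 ≅ Z,  H_1 ≅ Z/2Z,  H_2 = 0.

Fix the vertex order 1 < 2 < 3 < 4 < 5 < 6 < 7 and write every simplex with vertices in increasing order. Then dim K = 2 and the simplices of K are:

  0-simplices (7): [1], [2], [3], [4], [5], [6], [7]
  1-simplices (18): [1,3], [1,4], [1,5], [1,6], [1,7], [2,3], [2,4], [2,5], [2,6], [2,7], [3,5], [3,7], [4,5], [4,6], [4,7], [5,6], [5,7], [6,7]
  2-simplices (12): [1,3,5], [1,3,7], [1,4,6], [1,4,7], [1,5,6], [2,3,5], [2,3,7], [2,4,5], [2,4,6], [2,6,7], [4,5,7], [5,6,7]

so the chain groups are C_0 ≅ Z^7, C_1 ≅ Z^18, C_2 ≅ Z^12.

Boundary ∂_1: C_1 → C_0 maps an edge to its endpoints' difference, ∂[p,q] = q − p.
The 7×18 boundary matrix has rank 6 and Smith normal form diag(1,1,1,1,1,1).

Boundary ∂_2: C_2 → C_1 acts by ∂[p,q,r] = [q,r] − [p,r] + [p,q]. For instance
  ∂[1,4,6] = [4,6] − [1,6] + [1,4],
  ∂[1,3,5] = [3,5] − [1,5] + [1,3].
This gives a 18×12 integer matrix of rank 12; reducing to Smith normal form yields diagonal entries (1,1,1,1,1,1,1,1,1,1,1,2).

From H_k ≅ ker(∂_k) / im(∂_{k+1}) we obtain:

  H_0: rank C_0 − rank ∂_1 = 7 − 6 = 1, and the invariant factors of ∂_1 are all 1, so H_0 = Z.
  H_1: rank ker ∂_1 − rank ∂_2 = (18 − 6) − 12 = 0, and ∂_2 has invariant factor 2 > 1, so H_1 = Z/2Z.
  H_2: rank ker ∂_2 − rank ∂_3 = (12 − 12) − 0 = 0, and there is no ∂_3, so H_2 = 0.

As a check, the Euler characteristic is 7 − 18 + 12 = 1, which agrees with 1 − 0 + 0 = 1.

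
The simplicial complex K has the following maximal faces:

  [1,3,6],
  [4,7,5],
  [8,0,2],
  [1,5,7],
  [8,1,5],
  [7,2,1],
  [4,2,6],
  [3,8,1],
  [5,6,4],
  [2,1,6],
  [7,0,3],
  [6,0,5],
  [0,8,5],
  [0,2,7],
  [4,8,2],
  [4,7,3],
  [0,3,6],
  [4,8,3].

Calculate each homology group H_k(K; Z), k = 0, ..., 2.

H_0 ≅ Z,  H_1 ≅ Z^2,  H_2 ≅ Z.

Take the total order 0 < 1 < 2 < 3 < 4 < 5 < 6 < 7 < 8 on the vertex set. Then K (dimension 2) consists of the simplices:

  0-simplices (9): [0], [1], [2], [3], [4], [5], [6], [7], [8]
  1-simplices (27): (27 of them)
  2-simplices (18): [0,2,7], [0,2,8], [0,3,6], [0,3,7], [0,5,6], [0,5,8], [1,2,6], [1,2,7], [1,3,6], [1,3,8], [1,5,7], [1,5,8], [2,4,6], [2,4,8], [3,4,7], [3,4,8], [4,5,6], [4,5,7]

Hence C_0 ≅ Z^9, C_1 ≅ Z^27, C_2 ≅ Z^18.

∂_1: C_1 → C_0 sends each edge [p,q] (with p < q) to q − p.
The resulting 9×27 matrix has rank 8, and its Smith normal form has invariant factors (1,1,1,1,1,1,1,1).

∂_2: C_2 → C_1 maps a triangle to the signed sum of its edges. For instance
  ∂[2,4,8] = [4,8] − [2,8] + [2,4],
  ∂[0,2,8] = [2,8] − [0,8] + [0,2].
As a 27×18 matrix over Z this has rank 17, with invariant factors (1,1,1,1,1,1,1,1,1,1,1,1,1,1,1,1,1).

Reading off H_k = ker ∂_k / im ∂_{k+1}:

  H_0: rank C_0 − rank ∂_1 = 9 − 8 = 1, and the invariant factors of ∂_1 are all 1, so H_0 = Z.
  H_1: rank ker ∂_1 − rank ∂_2 = (27 − 8) − 17 = 2, and the invariant factors of ∂_2 are all 1, so H_1 = Z^2.
  H_2: rank ker ∂_2 − rank ∂_3 = (18 − 17) − 0 = 1, and there is no ∂_3, so H_2 = Z.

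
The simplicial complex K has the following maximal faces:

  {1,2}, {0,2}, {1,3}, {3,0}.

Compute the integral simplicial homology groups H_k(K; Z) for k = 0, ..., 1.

H_0 = Z,  H_1 = Z.

K has 4 vertices, 4 edges.
rank ∂_0 = 0, rank ∂_1 = 3 ⇒ b_0 = 4 − 0 − 3 = 1; all invariant factors of ∂_1 are 1 so no torsion. So H_0 ≅ Z.
rank ∂_1 = 3, rank ∂_2 = 0 ⇒ b_1 = 4 − 3 − 0 = 1. So H_1 ≅ Z.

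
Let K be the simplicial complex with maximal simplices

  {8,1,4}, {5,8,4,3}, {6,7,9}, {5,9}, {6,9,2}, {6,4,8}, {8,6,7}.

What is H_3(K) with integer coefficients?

K has 9 vertices, 17 edges, 9 triangles, 1 3-simplex.
rank ∂_3 = 1, rank ∂_4 = 0 ⇒ b_3 = 1 − 1 − 0 = 0. So H_3 = 0.

H_3 = 0.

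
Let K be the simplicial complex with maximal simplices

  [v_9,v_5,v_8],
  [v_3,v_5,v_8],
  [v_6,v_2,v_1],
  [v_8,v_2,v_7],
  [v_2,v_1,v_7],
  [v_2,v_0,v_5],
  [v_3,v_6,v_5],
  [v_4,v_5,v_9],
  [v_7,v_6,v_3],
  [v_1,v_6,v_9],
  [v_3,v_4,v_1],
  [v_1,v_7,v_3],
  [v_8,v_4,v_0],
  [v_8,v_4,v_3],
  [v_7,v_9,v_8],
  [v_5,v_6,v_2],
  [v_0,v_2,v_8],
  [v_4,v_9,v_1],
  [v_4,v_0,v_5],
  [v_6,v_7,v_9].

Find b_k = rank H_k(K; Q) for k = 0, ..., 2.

Take the total order v_0 < v_1 < v_2 < v_3 < v_4 < v_5 < v_6 < v_7 < v_8 < v_9 on the vertex set. Then K (dimension 2) consists of the simplices:

  0-simplices (10): [v_0], [v_1], [v_2], [v_3], [v_4], [v_5], [v_6], [v_7], [v_8], [v_9]
  1-simplices (30): (30 of them)
  2-simplices (20): (20 of them)

Hence C_0 ≅ Z^10, C_1 ≅ Z^30, C_2 ≅ Z^20.

∂_1: C_1 → C_0 sends each edge [p,q] (with p < q) to q − p.
The 10×30 boundary matrix has rank 9 and Smith normal form diag(1,1,1,1,1,1,1,1,1).

Boundary ∂_2: C_2 → C_1 maps a triangle to the signed sum of its edges. For instance
  ∂[v_1,v_2,v_7] = [v_2,v_7] − [v_1,v_7] + [v_1,v_2],
  ∂[v_2,v_7,v_8] = [v_7,v_8] − [v_2,v_8] + [v_2,v_7].
This gives a 30×20 integer matrix of rank 20; reducing to Smith normal form yields diagonal entries (1,1,1,1,1,1,1,1,1,1,1,1,1,1,1,1,1,1,1,2).

Reading off H_k = ker ∂_k / im ∂_{k+1}:

  H_0: rank C_0 − rank ∂_1 = 10 − 9 = 1, and the invariant factors of ∂_1 are all 1, so H_0 ≅ Z.
  H_1: rank ker ∂_1 − rank ∂_2 = (30 − 9) − 20 = 1, and ∂_2 has invariant factor 2 > 1, so H_1 ≅ Z × Z/2.
  H_2: rank ker ∂_2 − rank ∂_3 = (20 − 20) − 0 = 0, and there is no ∂_3, so H_2 ≅ 0.

Hence the Betti numbers are b_0 = 1, b_1 = 1, b_2 = 0.

b_0 = 1, b_1 = 1, b_2 = 0.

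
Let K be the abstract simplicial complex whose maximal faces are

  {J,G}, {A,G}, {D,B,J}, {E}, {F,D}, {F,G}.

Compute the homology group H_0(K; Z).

We work with the vertex ordering A < B < D < E < F < G < J. The simplices of K, each written with vertices in increasing order, are:

  0-simplices (7): A, B, D, E, F, G, J
  1-simplices (7): AG, BD, BJ, DF, DJ, FG, GJ
  2-simplices (1): BDJ

giving chain groups C_0 ≅ Z^7, C_1 ≅ Z^7, C_2 ≅ Z^1.

∂_1: C_1 → C_0 maps an edge to its endpoints' difference, ∂[p,q] = q − p. For instance
  ∂FG = G − F.
This gives a 7×7 integer matrix of rank 5; reducing to Smith normal form yields diagonal entries (1,1,1,1,1).

Boundary ∂_2: C_2 → C_1 sends each 2-simplex [p,q,r] to [q,r] − [p,r] + [p,q]. For instance
  ∂BDJ = DJ − BJ + BD.
The resulting 7×1 matrix has rank 1, and its Smith normal form has invariant factors (1).

Reading off H_k = ker ∂_k / im ∂_{k+1}:

  H_0: rank C_0 − rank ∂_1 = 7 − 5 = 2, and the invariant factors of ∂_1 are all 1, so H_0 = Z^2.

H_0 ≅ Z^2.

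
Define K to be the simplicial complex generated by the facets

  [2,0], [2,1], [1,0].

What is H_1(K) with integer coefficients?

Fix the vertex order 0 < 1 < 2 and write every simplex with vertices in increasing order. Then dim K = 1 and the simplices of K are:

  0-simplices (3): [0], [1], [2]
  1-simplices (3): [0,1], [0,2], [1,2]

so the chain groups are C_0 ≅ Z^3, C_1 ≅ Z^3.

The boundary map ∂_1: C_1 → C_0 maps an edge to its endpoints' difference, ∂[p,q] = q − p. For instance
  ∂[0,1] = [1] − [0].
This gives a 3×3 integer matrix of rank 2; reducing to Smith normal form yields diagonal entries (1,1).

Reading off H_k = ker ∂_k / im ∂_{k+1}:

  H_1: rank ker ∂_1 − rank ∂_2 = (3 − 2) − 0 = 1, and there is no ∂_2, so H_1 ≅ Z.

(K is a triangulation of the circle S^1.)

H_1 ≅ Z.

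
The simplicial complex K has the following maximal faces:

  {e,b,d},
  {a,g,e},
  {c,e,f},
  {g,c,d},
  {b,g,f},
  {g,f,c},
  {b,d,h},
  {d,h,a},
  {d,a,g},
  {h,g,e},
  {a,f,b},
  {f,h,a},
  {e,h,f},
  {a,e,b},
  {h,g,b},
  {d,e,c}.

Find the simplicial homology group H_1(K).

Take the total order a < b < c < d < e < f < g < h on the vertex set. Then K (dimension 2) consists of the simplices:

  0-simplices (8): a, b, c, d, e, f, g, h
  1-simplices (24): ab, ad, ae, af, ag, ah, bd, be, bf, bg, bh, cd, ce, cf, cg, de, dg, dh, ef, eg, eh, fg, fh, gh
  2-simplices (16): abe, abf, adg, adh, aeg, afh, bde, bdh, bfg, bgh, cde, cdg, cef, cfg, efh, egh

Hence C_0 ≅ Z^8, C_1 ≅ Z^24, C_2 ≅ Z^16.

∂_1: C_1 → C_0 is given by ∂[p,q] = [q] − [p]. For instance
  ∂be = e − b.
The resulting 8×24 matrix has rank 7, and its Smith normal form has invariant factors (1,1,1,1,1,1,1).

∂_2: C_2 → C_1 acts by ∂[p,q,r] = [q,r] − [p,r] + [p,q]. For instance
  ∂adh = dh − ah + ad,
  ∂cdg = dg − cg + cd.
This gives a 24×16 integer matrix of rank 15; reducing to Smith normal form yields diagonal entries (1,1,1,1,1,1,1,1,1,1,1,1,1,1,1).

Computing H_k = (kernel of ∂_k) / (image of ∂_{k+1}):

  H_1: rank ker ∂_1 − rank ∂_2 = (24 − 7) − 15 = 2, and the invariant factors of ∂_2 are all 1, so H_1 = Z^2.

H_1 ≅ Z^2.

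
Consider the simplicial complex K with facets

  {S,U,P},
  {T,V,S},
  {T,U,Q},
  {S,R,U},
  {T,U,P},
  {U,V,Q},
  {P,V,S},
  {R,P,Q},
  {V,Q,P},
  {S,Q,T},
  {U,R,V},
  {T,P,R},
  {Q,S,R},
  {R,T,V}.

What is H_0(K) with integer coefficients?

H_0 ≅ Z.

Fix the vertex order P < Q < R < S < T < U < V and write every simplex with vertices in increasing order. Then dim K = 2 and the simplices of K are:

  0-simplices (7): P, Q, R, S, T, U, V
  1-simplices (21): PQ, PR, PS, PT, PU, PV, QR, QS, QT, QU, QV, RS, RT, RU, RV, ST, SU, SV, TU, TV, UV
  2-simplices (14): PQR, PQV, PRT, PSU, PSV, PTU, QRS, QST, QTU, QUV, RSU, RTV, RUV, STV

giving chain groups C_0 ≅ Z^7, C_1 ≅ Z^21, C_2 ≅ Z^14.

The boundary map ∂_1: C_1 → C_0 sends each edge [p,q] (with p < q) to q − p.
This gives a 7×21 integer matrix of rank 6; reducing to Smith normal form yields diagonal entries (1,1,1,1,1,1).

Boundary ∂_2: C_2 → C_1 maps a triangle to the signed sum of its edges. For instance
  ∂QRS = RS − QS + QR,
  ∂PQR = QR − PR + PQ.
As a 21×14 matrix over Z this has rank 13, with invariant factors (1,1,1,1,1,1,1,1,1,1,1,1,1).

Computing H_k = (kernel of ∂_k) / (image of ∂_{k+1}):

  H_0: rank C_0 − rank ∂_1 = 7 − 6 = 1, and the invariant factors of ∂_1 are all 1, so H_0 = Z.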